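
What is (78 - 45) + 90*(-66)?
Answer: -5907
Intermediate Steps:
(78 - 45) + 90*(-66) = 33 - 5940 = -5907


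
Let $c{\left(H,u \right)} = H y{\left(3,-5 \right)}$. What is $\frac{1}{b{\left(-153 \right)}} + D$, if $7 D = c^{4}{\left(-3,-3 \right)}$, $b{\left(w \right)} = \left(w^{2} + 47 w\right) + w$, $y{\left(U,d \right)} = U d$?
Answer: $\frac{9410934376}{16065} \approx 5.858 \cdot 10^{5}$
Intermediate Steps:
$c{\left(H,u \right)} = - 15 H$ ($c{\left(H,u \right)} = H 3 \left(-5\right) = H \left(-15\right) = - 15 H$)
$b{\left(w \right)} = w^{2} + 48 w$
$D = \frac{4100625}{7}$ ($D = \frac{\left(\left(-15\right) \left(-3\right)\right)^{4}}{7} = \frac{45^{4}}{7} = \frac{1}{7} \cdot 4100625 = \frac{4100625}{7} \approx 5.858 \cdot 10^{5}$)
$\frac{1}{b{\left(-153 \right)}} + D = \frac{1}{\left(-153\right) \left(48 - 153\right)} + \frac{4100625}{7} = \frac{1}{\left(-153\right) \left(-105\right)} + \frac{4100625}{7} = \frac{1}{16065} + \frac{4100625}{7} = \frac{9410934376}{16065}$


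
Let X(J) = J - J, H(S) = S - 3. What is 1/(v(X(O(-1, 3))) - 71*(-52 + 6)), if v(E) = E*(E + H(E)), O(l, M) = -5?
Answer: 1/3266 ≈ 0.00030618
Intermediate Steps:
H(S) = -3 + S
X(J) = 0
v(E) = E*(-3 + 2*E) (v(E) = E*(E + (-3 + E)) = E*(-3 + 2*E))
1/(v(X(O(-1, 3))) - 71*(-52 + 6)) = 1/(0*(-3 + 2*0) - 71*(-52 + 6)) = 1/(0*(-3 + 0) - 71*(-46)) = 1/(0*(-3) + 3266) = 1/(0 + 3266) = 1/3266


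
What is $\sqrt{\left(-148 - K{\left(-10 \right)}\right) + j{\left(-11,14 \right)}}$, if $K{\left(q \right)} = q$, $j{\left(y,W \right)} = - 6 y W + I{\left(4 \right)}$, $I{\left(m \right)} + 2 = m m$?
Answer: $20 \sqrt{2} \approx 28.284$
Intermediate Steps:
$I{\left(m \right)} = -2 + m^{2}$ ($I{\left(m \right)} = -2 + m m = -2 + m^{2}$)
$j{\left(y,W \right)} = 14 - 6 W y$ ($j{\left(y,W \right)} = - 6 y W - \left(2 - 4^{2}\right) = - 6 W y + \left(-2 + 16\right) = - 6 W y + 14 = 14 - 6 W y$)
$\sqrt{\left(-148 - K{\left(-10 \right)}\right) + j{\left(-11,14 \right)}} = \sqrt{\left(-148 - -10\right) - \left(-14 + 84 \left(-11\right)\right)} = \sqrt{\left(-148 + 10\right) + \left(14 + 924\right)} = \sqrt{-138 + 938} = \sqrt{800} = 20 \sqrt{2}$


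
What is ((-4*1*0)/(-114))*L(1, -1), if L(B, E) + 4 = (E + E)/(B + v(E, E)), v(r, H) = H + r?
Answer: 0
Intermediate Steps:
L(B, E) = -4 + 2*E/(B + 2*E) (L(B, E) = -4 + (E + E)/(B + (E + E)) = -4 + (2*E)/(B + 2*E) = -4 + 2*E/(B + 2*E))
((-4*1*0)/(-114))*L(1, -1) = ((-4*1*0)/(-114))*(2*(-3*(-1) - 2*1)/(1 + 2*(-1))) = (-4*0*(-1/114))*(2*(3 - 2)/(1 - 2)) = (0*(-1/114))*(2*1/(-1)) = 0*(2*(-1)*1) = 0*(-2) = 0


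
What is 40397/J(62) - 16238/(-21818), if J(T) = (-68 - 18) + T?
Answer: -440496017/261816 ≈ -1682.5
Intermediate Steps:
J(T) = -86 + T
40397/J(62) - 16238/(-21818) = 40397/(-86 + 62) - 16238/(-21818) = 40397/(-24) - 16238*(-1/21818) = 40397*(-1/24) + 8119/10909 = -40397/24 + 8119/10909 = -440496017/261816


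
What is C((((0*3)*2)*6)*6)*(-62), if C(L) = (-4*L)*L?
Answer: 0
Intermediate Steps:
C(L) = -4*L**2
C((((0*3)*2)*6)*6)*(-62) = -4*((((0*3)*2)*6)*6)**2*(-62) = -4*(((0*2)*6)*6)**2*(-62) = -4*((0*6)*6)**2*(-62) = -4*(0*6)**2*(-62) = -4*0**2*(-62) = -4*0*(-62) = 0*(-62) = 0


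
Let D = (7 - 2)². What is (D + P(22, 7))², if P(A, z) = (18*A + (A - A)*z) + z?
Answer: 183184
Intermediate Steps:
P(A, z) = z + 18*A (P(A, z) = (18*A + 0*z) + z = (18*A + 0) + z = 18*A + z = z + 18*A)
D = 25 (D = 5² = 25)
(D + P(22, 7))² = (25 + (7 + 18*22))² = (25 + (7 + 396))² = (25 + 403)² = 428² = 183184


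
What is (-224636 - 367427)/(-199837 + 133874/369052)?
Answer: 109251017138/36875055325 ≈ 2.9627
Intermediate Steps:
(-224636 - 367427)/(-199837 + 133874/369052) = -592063/(-199837 + 133874*(1/369052)) = -592063/(-199837 + 66937/184526) = -592063/(-36875055325/184526) = -592063*(-184526/36875055325) = 109251017138/36875055325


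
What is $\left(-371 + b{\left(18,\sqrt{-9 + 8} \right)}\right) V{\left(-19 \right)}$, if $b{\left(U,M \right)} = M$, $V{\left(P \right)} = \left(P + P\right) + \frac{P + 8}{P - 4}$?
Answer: $\frac{320173}{23} - \frac{863 i}{23} \approx 13921.0 - 37.522 i$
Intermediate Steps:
$V{\left(P \right)} = 2 P + \frac{8 + P}{-4 + P}$
$\left(-371 + b{\left(18,\sqrt{-9 + 8} \right)}\right) V{\left(-19 \right)} = \left(-371 + \sqrt{-9 + 8}\right) \frac{8 - -133 + 2 \left(-19\right)^{2}}{-4 - 19} = \left(-371 + \sqrt{-1}\right) \frac{8 + 133 + 2 \cdot 361}{-23} = \left(-371 + i\right) \left(- \frac{8 + 133 + 722}{23}\right) = \left(-371 + i\right) \left(\left(- \frac{1}{23}\right) 863\right) = \left(-371 + i\right) \left(- \frac{863}{23}\right) = \frac{320173}{23} - \frac{863 i}{23}$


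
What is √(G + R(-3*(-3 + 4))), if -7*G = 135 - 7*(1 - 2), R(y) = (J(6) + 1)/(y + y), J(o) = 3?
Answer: 2*I*√2310/21 ≈ 4.5774*I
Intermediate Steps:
R(y) = 2/y (R(y) = (3 + 1)/(y + y) = 4/((2*y)) = 4*(1/(2*y)) = 2/y)
G = -142/7 (G = -(135 - 7*(1 - 2))/7 = -(135 - 7*(-1))/7 = -(135 + 7)/7 = -⅐*142 = -142/7 ≈ -20.286)
√(G + R(-3*(-3 + 4))) = √(-142/7 + 2/((-3*(-3 + 4)))) = √(-142/7 + 2/((-3*1))) = √(-142/7 + 2/(-3)) = √(-142/7 + 2*(-⅓)) = √(-142/7 - ⅔) = √(-440/21) = 2*I*√2310/21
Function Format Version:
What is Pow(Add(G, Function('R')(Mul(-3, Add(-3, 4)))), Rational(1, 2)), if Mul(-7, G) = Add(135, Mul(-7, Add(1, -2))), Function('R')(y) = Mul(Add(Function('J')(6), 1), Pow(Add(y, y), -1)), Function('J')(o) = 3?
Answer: Mul(Rational(2, 21), I, Pow(2310, Rational(1, 2))) ≈ Mul(4.5774, I)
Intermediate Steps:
Function('R')(y) = Mul(2, Pow(y, -1)) (Function('R')(y) = Mul(Add(3, 1), Pow(Add(y, y), -1)) = Mul(4, Pow(Mul(2, y), -1)) = Mul(4, Mul(Rational(1, 2), Pow(y, -1))) = Mul(2, Pow(y, -1)))
G = Rational(-142, 7) (G = Mul(Rational(-1, 7), Add(135, Mul(-7, Add(1, -2)))) = Mul(Rational(-1, 7), Add(135, Mul(-7, -1))) = Mul(Rational(-1, 7), Add(135, 7)) = Mul(Rational(-1, 7), 142) = Rational(-142, 7) ≈ -20.286)
Pow(Add(G, Function('R')(Mul(-3, Add(-3, 4)))), Rational(1, 2)) = Pow(Add(Rational(-142, 7), Mul(2, Pow(Mul(-3, Add(-3, 4)), -1))), Rational(1, 2)) = Pow(Add(Rational(-142, 7), Mul(2, Pow(Mul(-3, 1), -1))), Rational(1, 2)) = Pow(Add(Rational(-142, 7), Mul(2, Pow(-3, -1))), Rational(1, 2)) = Pow(Add(Rational(-142, 7), Mul(2, Rational(-1, 3))), Rational(1, 2)) = Pow(Add(Rational(-142, 7), Rational(-2, 3)), Rational(1, 2)) = Pow(Rational(-440, 21), Rational(1, 2)) = Mul(Rational(2, 21), I, Pow(2310, Rational(1, 2)))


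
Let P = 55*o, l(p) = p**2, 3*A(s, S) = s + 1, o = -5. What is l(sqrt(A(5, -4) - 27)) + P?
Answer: -300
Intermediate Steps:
A(s, S) = 1/3 + s/3 (A(s, S) = (s + 1)/3 = (1 + s)/3 = 1/3 + s/3)
P = -275 (P = 55*(-5) = -275)
l(sqrt(A(5, -4) - 27)) + P = (sqrt((1/3 + (1/3)*5) - 27))**2 - 275 = (sqrt((1/3 + 5/3) - 27))**2 - 275 = (sqrt(2 - 27))**2 - 275 = (sqrt(-25))**2 - 275 = (5*I)**2 - 275 = -25 - 275 = -300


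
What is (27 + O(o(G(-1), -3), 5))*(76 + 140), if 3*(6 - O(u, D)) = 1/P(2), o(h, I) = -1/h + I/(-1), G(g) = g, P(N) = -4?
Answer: 7146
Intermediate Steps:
o(h, I) = -I - 1/h (o(h, I) = -1/h + I*(-1) = -1/h - I = -I - 1/h)
O(u, D) = 73/12 (O(u, D) = 6 - 1/3/(-4) = 6 - 1/3*(-1/4) = 6 + 1/12 = 73/12)
(27 + O(o(G(-1), -3), 5))*(76 + 140) = (27 + 73/12)*(76 + 140) = (397/12)*216 = 7146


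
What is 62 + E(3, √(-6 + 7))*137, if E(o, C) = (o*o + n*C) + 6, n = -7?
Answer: 1158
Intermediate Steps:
E(o, C) = 6 + o² - 7*C (E(o, C) = (o*o - 7*C) + 6 = (o² - 7*C) + 6 = 6 + o² - 7*C)
62 + E(3, √(-6 + 7))*137 = 62 + (6 + 3² - 7*√(-6 + 7))*137 = 62 + (6 + 9 - 7*√1)*137 = 62 + (6 + 9 - 7*1)*137 = 62 + (6 + 9 - 7)*137 = 62 + 8*137 = 62 + 1096 = 1158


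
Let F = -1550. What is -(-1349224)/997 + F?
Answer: -196126/997 ≈ -196.72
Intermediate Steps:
-(-1349224)/997 + F = -(-1349224)/997 - 1550 = -1528*(-883/997) - 1550 = 1349224/997 - 1550 = -196126/997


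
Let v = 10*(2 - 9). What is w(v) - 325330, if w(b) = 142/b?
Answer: -11386621/35 ≈ -3.2533e+5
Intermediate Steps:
v = -70 (v = 10*(-7) = -70)
w(v) - 325330 = 142/(-70) - 325330 = 142*(-1/70) - 325330 = -71/35 - 325330 = -11386621/35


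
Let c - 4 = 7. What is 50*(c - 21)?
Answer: -500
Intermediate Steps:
c = 11 (c = 4 + 7 = 11)
50*(c - 21) = 50*(11 - 21) = 50*(-10) = -500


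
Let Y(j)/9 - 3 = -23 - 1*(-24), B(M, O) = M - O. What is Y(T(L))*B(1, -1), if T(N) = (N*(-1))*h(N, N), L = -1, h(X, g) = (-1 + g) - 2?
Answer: 72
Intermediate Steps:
h(X, g) = -3 + g
T(N) = -N*(-3 + N) (T(N) = (N*(-1))*(-3 + N) = (-N)*(-3 + N) = -N*(-3 + N))
Y(j) = 36 (Y(j) = 27 + 9*(-23 - 1*(-24)) = 27 + 9*(-23 + 24) = 27 + 9*1 = 27 + 9 = 36)
Y(T(L))*B(1, -1) = 36*(1 - 1*(-1)) = 36*(1 + 1) = 36*2 = 72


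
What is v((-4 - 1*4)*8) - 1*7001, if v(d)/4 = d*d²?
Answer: -1055577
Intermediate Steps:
v(d) = 4*d³ (v(d) = 4*(d*d²) = 4*d³)
v((-4 - 1*4)*8) - 1*7001 = 4*((-4 - 1*4)*8)³ - 1*7001 = 4*((-4 - 4)*8)³ - 7001 = 4*(-8*8)³ - 7001 = 4*(-64)³ - 7001 = 4*(-262144) - 7001 = -1048576 - 7001 = -1055577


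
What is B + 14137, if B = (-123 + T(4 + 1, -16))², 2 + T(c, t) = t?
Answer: 34018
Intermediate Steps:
T(c, t) = -2 + t
B = 19881 (B = (-123 + (-2 - 16))² = (-123 - 18)² = (-141)² = 19881)
B + 14137 = 19881 + 14137 = 34018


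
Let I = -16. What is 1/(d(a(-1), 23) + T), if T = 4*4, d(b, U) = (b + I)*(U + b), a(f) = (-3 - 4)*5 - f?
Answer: 1/566 ≈ 0.0017668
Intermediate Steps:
a(f) = -35 - f (a(f) = -7*5 - f = -35 - f)
d(b, U) = (-16 + b)*(U + b) (d(b, U) = (b - 16)*(U + b) = (-16 + b)*(U + b))
T = 16
1/(d(a(-1), 23) + T) = 1/(((-35 - 1*(-1))**2 - 16*23 - 16*(-35 - 1*(-1)) + 23*(-35 - 1*(-1))) + 16) = 1/(((-35 + 1)**2 - 368 - 16*(-35 + 1) + 23*(-35 + 1)) + 16) = 1/(((-34)**2 - 368 - 16*(-34) + 23*(-34)) + 16) = 1/((1156 - 368 + 544 - 782) + 16) = 1/(550 + 16) = 1/566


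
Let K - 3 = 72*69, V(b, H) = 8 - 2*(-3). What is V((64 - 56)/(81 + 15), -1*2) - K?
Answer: -4957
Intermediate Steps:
V(b, H) = 14 (V(b, H) = 8 + 6 = 14)
K = 4971 (K = 3 + 72*69 = 3 + 4968 = 4971)
V((64 - 56)/(81 + 15), -1*2) - K = 14 - 1*4971 = 14 - 4971 = -4957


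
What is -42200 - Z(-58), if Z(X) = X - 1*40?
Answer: -42102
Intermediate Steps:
Z(X) = -40 + X (Z(X) = X - 40 = -40 + X)
-42200 - Z(-58) = -42200 - (-40 - 58) = -42200 - 1*(-98) = -42200 + 98 = -42102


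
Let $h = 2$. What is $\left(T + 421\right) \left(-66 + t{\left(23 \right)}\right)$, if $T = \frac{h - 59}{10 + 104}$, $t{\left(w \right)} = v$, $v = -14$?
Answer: $-33640$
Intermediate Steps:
$t{\left(w \right)} = -14$
$T = - \frac{1}{2}$ ($T = \frac{2 - 59}{10 + 104} = - \frac{57}{114} = \left(-57\right) \frac{1}{114} = - \frac{1}{2} \approx -0.5$)
$\left(T + 421\right) \left(-66 + t{\left(23 \right)}\right) = \left(- \frac{1}{2} + 421\right) \left(-66 - 14\right) = \frac{841}{2} \left(-80\right) = -33640$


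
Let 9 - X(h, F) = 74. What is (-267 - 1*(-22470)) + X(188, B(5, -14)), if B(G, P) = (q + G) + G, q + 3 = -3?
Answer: 22138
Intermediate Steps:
q = -6 (q = -3 - 3 = -6)
B(G, P) = -6 + 2*G (B(G, P) = (-6 + G) + G = -6 + 2*G)
X(h, F) = -65 (X(h, F) = 9 - 1*74 = 9 - 74 = -65)
(-267 - 1*(-22470)) + X(188, B(5, -14)) = (-267 - 1*(-22470)) - 65 = (-267 + 22470) - 65 = 22203 - 65 = 22138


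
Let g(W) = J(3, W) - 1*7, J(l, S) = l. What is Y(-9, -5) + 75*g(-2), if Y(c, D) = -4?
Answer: -304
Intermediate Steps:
g(W) = -4 (g(W) = 3 - 1*7 = 3 - 7 = -4)
Y(-9, -5) + 75*g(-2) = -4 + 75*(-4) = -4 - 300 = -304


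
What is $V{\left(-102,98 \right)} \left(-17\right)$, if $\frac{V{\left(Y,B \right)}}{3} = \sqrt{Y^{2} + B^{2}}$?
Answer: $- 102 \sqrt{5002} \approx -7213.9$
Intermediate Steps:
$V{\left(Y,B \right)} = 3 \sqrt{B^{2} + Y^{2}}$ ($V{\left(Y,B \right)} = 3 \sqrt{Y^{2} + B^{2}} = 3 \sqrt{B^{2} + Y^{2}}$)
$V{\left(-102,98 \right)} \left(-17\right) = 3 \sqrt{98^{2} + \left(-102\right)^{2}} \left(-17\right) = 3 \sqrt{9604 + 10404} \left(-17\right) = 3 \sqrt{20008} \left(-17\right) = 3 \cdot 2 \sqrt{5002} \left(-17\right) = 6 \sqrt{5002} \left(-17\right) = - 102 \sqrt{5002}$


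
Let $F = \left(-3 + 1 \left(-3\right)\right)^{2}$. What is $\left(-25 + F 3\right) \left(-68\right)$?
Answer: $-5644$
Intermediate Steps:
$F = 36$ ($F = \left(-3 - 3\right)^{2} = \left(-6\right)^{2} = 36$)
$\left(-25 + F 3\right) \left(-68\right) = \left(-25 + 36 \cdot 3\right) \left(-68\right) = \left(-25 + 108\right) \left(-68\right) = 83 \left(-68\right) = -5644$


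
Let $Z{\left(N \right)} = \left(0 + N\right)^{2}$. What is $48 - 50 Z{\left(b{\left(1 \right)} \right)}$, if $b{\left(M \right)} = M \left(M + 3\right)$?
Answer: $-752$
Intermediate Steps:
$b{\left(M \right)} = M \left(3 + M\right)$
$Z{\left(N \right)} = N^{2}$
$48 - 50 Z{\left(b{\left(1 \right)} \right)} = 48 - 50 \left(1 \left(3 + 1\right)\right)^{2} = 48 - 50 \left(1 \cdot 4\right)^{2} = 48 - 50 \cdot 4^{2} = 48 - 800 = -752$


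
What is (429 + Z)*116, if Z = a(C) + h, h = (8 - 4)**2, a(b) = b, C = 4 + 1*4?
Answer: 52548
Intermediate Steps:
C = 8 (C = 4 + 4 = 8)
h = 16 (h = 4**2 = 16)
Z = 24 (Z = 8 + 16 = 24)
(429 + Z)*116 = (429 + 24)*116 = 453*116 = 52548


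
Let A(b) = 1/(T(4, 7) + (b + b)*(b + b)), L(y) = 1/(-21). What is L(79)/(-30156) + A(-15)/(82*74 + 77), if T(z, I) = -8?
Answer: 764327/433900133730 ≈ 1.7615e-6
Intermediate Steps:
L(y) = -1/21
A(b) = 1/(-8 + 4*b²) (A(b) = 1/(-8 + (b + b)*(b + b)) = 1/(-8 + (2*b)*(2*b)) = 1/(-8 + 4*b²))
L(79)/(-30156) + A(-15)/(82*74 + 77) = -1/21/(-30156) + (1/(4*(-2 + (-15)²)))/(82*74 + 77) = -1/21*(-1/30156) + (1/(4*(-2 + 225)))/(6068 + 77) = 1/633276 + ((¼)/223)/6145 = 1/633276 + ((¼)*(1/223))*(1/6145) = 1/633276 + (1/892)*(1/6145) = 1/633276 + 1/5481340 = 764327/433900133730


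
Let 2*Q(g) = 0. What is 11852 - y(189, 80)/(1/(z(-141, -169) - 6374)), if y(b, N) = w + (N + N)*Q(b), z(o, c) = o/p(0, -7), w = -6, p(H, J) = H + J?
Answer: -183898/7 ≈ -26271.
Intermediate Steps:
Q(g) = 0 (Q(g) = (½)*0 = 0)
z(o, c) = -o/7 (z(o, c) = o/(0 - 7) = o/(-7) = o*(-⅐) = -o/7)
y(b, N) = -6 (y(b, N) = -6 + (N + N)*0 = -6 + (2*N)*0 = -6 + 0 = -6)
11852 - y(189, 80)/(1/(z(-141, -169) - 6374)) = 11852 - (-6)/(1/(-⅐*(-141) - 6374)) = 11852 - (-6)/(1/(141/7 - 6374)) = 11852 - (-6)/(1/(-44477/7)) = 11852 - (-6)/(-7/44477) = 11852 - (-6)*(-44477)/7 = 11852 - 1*266862/7 = 11852 - 266862/7 = -183898/7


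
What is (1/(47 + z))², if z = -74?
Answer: 1/729 ≈ 0.0013717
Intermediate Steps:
(1/(47 + z))² = (1/(47 - 74))² = (1/(-27))² = (-1/27)² = 1/729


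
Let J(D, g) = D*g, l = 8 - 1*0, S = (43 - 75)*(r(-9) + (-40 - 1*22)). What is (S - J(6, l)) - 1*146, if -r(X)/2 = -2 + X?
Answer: 1086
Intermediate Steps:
r(X) = 4 - 2*X (r(X) = -2*(-2 + X) = 4 - 2*X)
S = 1280 (S = (43 - 75)*((4 - 2*(-9)) + (-40 - 1*22)) = -32*((4 + 18) + (-40 - 22)) = -32*(22 - 62) = -32*(-40) = 1280)
l = 8 (l = 8 + 0 = 8)
(S - J(6, l)) - 1*146 = (1280 - 6*8) - 1*146 = (1280 - 1*48) - 146 = (1280 - 48) - 146 = 1232 - 146 = 1086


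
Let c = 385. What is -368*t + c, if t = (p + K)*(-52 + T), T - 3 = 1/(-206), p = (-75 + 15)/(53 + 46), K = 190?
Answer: 3870186205/1133 ≈ 3.4159e+6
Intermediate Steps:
p = -20/33 (p = -60/99 = -60*1/99 = -20/33 ≈ -0.60606)
T = 617/206 (T = 3 + 1/(-206) = 3 - 1/206 = 617/206 ≈ 2.9951)
t = -10515625/1133 (t = (-20/33 + 190)*(-52 + 617/206) = (6250/33)*(-10095/206) = -10515625/1133 ≈ -9281.2)
-368*t + c = -368*(-10515625/1133) + 385 = 3869750000/1133 + 385 = 3870186205/1133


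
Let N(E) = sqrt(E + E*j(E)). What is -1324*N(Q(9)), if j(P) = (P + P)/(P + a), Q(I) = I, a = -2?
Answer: -19860*sqrt(7)/7 ≈ -7506.4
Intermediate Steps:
j(P) = 2*P/(-2 + P) (j(P) = (P + P)/(P - 2) = (2*P)/(-2 + P) = 2*P/(-2 + P))
N(E) = sqrt(E + 2*E**2/(-2 + E)) (N(E) = sqrt(E + E*(2*E/(-2 + E))) = sqrt(E + 2*E**2/(-2 + E)))
-1324*N(Q(9)) = -1324*3*sqrt(-2 + 3*9)/sqrt(-2 + 9) = -1324*3*sqrt(7)*sqrt(-2 + 27)/7 = -1324*15*sqrt(7)/7 = -19860*sqrt(7)/7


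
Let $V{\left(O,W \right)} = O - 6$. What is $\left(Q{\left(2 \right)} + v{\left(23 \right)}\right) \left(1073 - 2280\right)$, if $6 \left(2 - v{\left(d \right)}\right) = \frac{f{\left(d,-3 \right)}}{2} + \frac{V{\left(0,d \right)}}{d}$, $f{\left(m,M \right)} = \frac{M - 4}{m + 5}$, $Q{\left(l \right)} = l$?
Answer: $- \frac{5415809}{1104} \approx -4905.6$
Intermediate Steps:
$V{\left(O,W \right)} = -6 + O$ ($V{\left(O,W \right)} = O - 6 = -6 + O$)
$f{\left(m,M \right)} = \frac{-4 + M}{5 + m}$
$v{\left(d \right)} = 2 + \frac{1}{d} + \frac{7}{12 \left(5 + d\right)}$ ($v{\left(d \right)} = 2 - \frac{\frac{\frac{1}{5 + d} \left(-4 - 3\right)}{2} + \frac{-6 + 0}{d}}{6} = 2 - \frac{\frac{1}{5 + d} \left(-7\right) \frac{1}{2} - \frac{6}{d}}{6} = 2 - \frac{- \frac{7}{5 + d} \frac{1}{2} - \frac{6}{d}}{6} = 2 - \frac{- \frac{7}{2 \left(5 + d\right)} - \frac{6}{d}}{6} = 2 - \frac{- \frac{6}{d} - \frac{7}{2 \left(5 + d\right)}}{6} = 2 + \left(\frac{1}{d} + \frac{7}{12 \left(5 + d\right)}\right) = 2 + \frac{1}{d} + \frac{7}{12 \left(5 + d\right)}$)
$\left(Q{\left(2 \right)} + v{\left(23 \right)}\right) \left(1073 - 2280\right) = \left(2 + \frac{60 + 24 \cdot 23^{2} + 139 \cdot 23}{12 \cdot 23 \left(5 + 23\right)}\right) \left(1073 - 2280\right) = \left(2 + \frac{1}{12} \cdot \frac{1}{23} \cdot \frac{1}{28} \left(60 + 24 \cdot 529 + 3197\right)\right) \left(-1207\right) = \left(2 + \frac{1}{12} \cdot \frac{1}{23} \cdot \frac{1}{28} \left(60 + 12696 + 3197\right)\right) \left(-1207\right) = \left(2 + \frac{1}{12} \cdot \frac{1}{23} \cdot \frac{1}{28} \cdot 15953\right) \left(-1207\right) = \left(2 + \frac{2279}{1104}\right) \left(-1207\right) = \frac{4487}{1104} \left(-1207\right) = - \frac{5415809}{1104}$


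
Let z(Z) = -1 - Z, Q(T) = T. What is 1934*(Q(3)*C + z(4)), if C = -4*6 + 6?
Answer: -114106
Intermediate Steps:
C = -18 (C = -24 + 6 = -18)
1934*(Q(3)*C + z(4)) = 1934*(3*(-18) + (-1 - 1*4)) = 1934*(-54 + (-1 - 4)) = 1934*(-54 - 5) = 1934*(-59) = -114106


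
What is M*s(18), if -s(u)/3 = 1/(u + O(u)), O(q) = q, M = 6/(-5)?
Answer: ⅒ ≈ 0.10000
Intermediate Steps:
M = -6/5 (M = 6*(-⅕) = -6/5 ≈ -1.2000)
s(u) = -3/(2*u) (s(u) = -3/(u + u) = -3*1/(2*u) = -3/(2*u))
M*s(18) = -(-9)/(5*18) = -6/5*(-1/12) = ⅒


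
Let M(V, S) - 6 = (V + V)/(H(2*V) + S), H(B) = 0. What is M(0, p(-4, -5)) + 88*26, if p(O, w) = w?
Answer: 2294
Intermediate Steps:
M(V, S) = 6 + 2*V/S (M(V, S) = 6 + (V + V)/(0 + S) = 6 + (2*V)/S = 6 + 2*V/S)
M(0, p(-4, -5)) + 88*26 = (6 + 2*0/(-5)) + 88*26 = (6 + 2*0*(-⅕)) + 2288 = (6 + 0) + 2288 = 6 + 2288 = 2294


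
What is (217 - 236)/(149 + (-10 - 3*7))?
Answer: -19/118 ≈ -0.16102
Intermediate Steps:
(217 - 236)/(149 + (-10 - 3*7)) = -19/(149 + (-10 - 21)) = -19/(149 - 31) = -19/118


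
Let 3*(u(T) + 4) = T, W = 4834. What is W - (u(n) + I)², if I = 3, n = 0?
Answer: 4833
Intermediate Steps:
u(T) = -4 + T/3
W - (u(n) + I)² = 4834 - ((-4 + (⅓)*0) + 3)² = 4834 - ((-4 + 0) + 3)² = 4834 - (-4 + 3)² = 4834 - 1*(-1)² = 4834 - 1*1 = 4834 - 1 = 4833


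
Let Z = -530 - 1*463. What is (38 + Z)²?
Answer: 912025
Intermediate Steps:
Z = -993 (Z = -530 - 463 = -993)
(38 + Z)² = (38 - 993)² = (-955)² = 912025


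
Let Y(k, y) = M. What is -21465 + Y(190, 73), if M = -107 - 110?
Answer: -21682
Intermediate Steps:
M = -217
Y(k, y) = -217
-21465 + Y(190, 73) = -21465 - 217 = -21682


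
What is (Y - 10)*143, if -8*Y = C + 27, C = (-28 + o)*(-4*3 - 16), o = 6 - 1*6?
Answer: -127413/8 ≈ -15927.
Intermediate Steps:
o = 0 (o = 6 - 6 = 0)
C = 784 (C = (-28 + 0)*(-4*3 - 16) = -28*(-12 - 16) = -28*(-28) = 784)
Y = -811/8 (Y = -(784 + 27)/8 = -⅛*811 = -811/8 ≈ -101.38)
(Y - 10)*143 = (-811/8 - 10)*143 = -891/8*143 = -127413/8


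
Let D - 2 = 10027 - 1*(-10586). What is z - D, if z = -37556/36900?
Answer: -4638604/225 ≈ -20616.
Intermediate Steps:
D = 20615 (D = 2 + (10027 - 1*(-10586)) = 2 + (10027 + 10586) = 2 + 20613 = 20615)
z = -229/225 (z = -37556*1/36900 = -229/225 ≈ -1.0178)
z - D = -229/225 - 1*20615 = -229/225 - 20615 = -4638604/225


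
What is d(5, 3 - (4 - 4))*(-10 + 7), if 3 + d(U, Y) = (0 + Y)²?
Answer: -18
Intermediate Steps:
d(U, Y) = -3 + Y² (d(U, Y) = -3 + (0 + Y)² = -3 + Y²)
d(5, 3 - (4 - 4))*(-10 + 7) = (-3 + (3 - (4 - 4))²)*(-10 + 7) = (-3 + (3 - 1*0)²)*(-3) = (-3 + (3 + 0)²)*(-3) = (-3 + 3²)*(-3) = (-3 + 9)*(-3) = 6*(-3) = -18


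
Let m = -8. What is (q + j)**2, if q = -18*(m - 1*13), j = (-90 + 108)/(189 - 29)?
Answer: 915002001/6400 ≈ 1.4297e+5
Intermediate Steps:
j = 9/80 (j = 18/160 = 18*(1/160) = 9/80 ≈ 0.11250)
q = 378 (q = -18*(-8 - 1*13) = -18*(-8 - 13) = -18*(-21) = 378)
(q + j)**2 = (378 + 9/80)**2 = (30249/80)**2 = 915002001/6400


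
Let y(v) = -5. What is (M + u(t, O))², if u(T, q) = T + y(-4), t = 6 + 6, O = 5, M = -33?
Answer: 676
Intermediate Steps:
t = 12
u(T, q) = -5 + T (u(T, q) = T - 5 = -5 + T)
(M + u(t, O))² = (-33 + (-5 + 12))² = (-33 + 7)² = (-26)² = 676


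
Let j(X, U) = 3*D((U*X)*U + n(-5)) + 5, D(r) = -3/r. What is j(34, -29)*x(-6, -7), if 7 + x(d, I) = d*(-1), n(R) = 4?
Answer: -142981/28598 ≈ -4.9997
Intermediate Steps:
x(d, I) = -7 - d (x(d, I) = -7 + d*(-1) = -7 - d)
j(X, U) = 5 - 9/(4 + X*U²) (j(X, U) = 3*(-3/((U*X)*U + 4)) + 5 = 3*(-3/(X*U² + 4)) + 5 = 3*(-3/(4 + X*U²)) + 5 = -9/(4 + X*U²) + 5 = 5 - 9/(4 + X*U²))
j(34, -29)*x(-6, -7) = ((11 + 5*34*(-29)²)/(4 + 34*(-29)²))*(-7 - 1*(-6)) = ((11 + 5*34*841)/(4 + 34*841))*(-7 + 6) = ((11 + 142970)/(4 + 28594))*(-1) = (142981/28598)*(-1) = -142981/28598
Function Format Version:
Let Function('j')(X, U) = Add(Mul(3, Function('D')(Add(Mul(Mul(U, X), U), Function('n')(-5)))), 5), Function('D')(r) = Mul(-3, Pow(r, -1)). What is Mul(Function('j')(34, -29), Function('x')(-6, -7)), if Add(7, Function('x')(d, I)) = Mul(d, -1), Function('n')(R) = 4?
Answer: Rational(-142981, 28598) ≈ -4.9997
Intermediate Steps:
Function('x')(d, I) = Add(-7, Mul(-1, d)) (Function('x')(d, I) = Add(-7, Mul(d, -1)) = Add(-7, Mul(-1, d)))
Function('j')(X, U) = Add(5, Mul(-9, Pow(Add(4, Mul(X, Pow(U, 2))), -1))) (Function('j')(X, U) = Add(Mul(3, Mul(-3, Pow(Add(Mul(Mul(U, X), U), 4), -1))), 5) = Add(Mul(3, Mul(-3, Pow(Add(Mul(X, Pow(U, 2)), 4), -1))), 5) = Add(Mul(3, Mul(-3, Pow(Add(4, Mul(X, Pow(U, 2))), -1))), 5) = Add(Mul(-9, Pow(Add(4, Mul(X, Pow(U, 2))), -1)), 5) = Add(5, Mul(-9, Pow(Add(4, Mul(X, Pow(U, 2))), -1))))
Mul(Function('j')(34, -29), Function('x')(-6, -7)) = Mul(Mul(Pow(Add(4, Mul(34, Pow(-29, 2))), -1), Add(11, Mul(5, 34, Pow(-29, 2)))), Add(-7, Mul(-1, -6))) = Mul(Mul(Pow(Add(4, Mul(34, 841)), -1), Add(11, Mul(5, 34, 841))), Add(-7, 6)) = Mul(Mul(Pow(Add(4, 28594), -1), Add(11, 142970)), -1) = Mul(Mul(Pow(28598, -1), 142981), -1) = Mul(Mul(Rational(1, 28598), 142981), -1) = Mul(Rational(142981, 28598), -1) = Rational(-142981, 28598)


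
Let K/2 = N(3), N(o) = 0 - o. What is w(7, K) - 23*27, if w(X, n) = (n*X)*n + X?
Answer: -362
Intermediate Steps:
N(o) = -o
K = -6 (K = 2*(-1*3) = 2*(-3) = -6)
w(X, n) = X + X*n² (w(X, n) = (X*n)*n + X = X*n² + X = X + X*n²)
w(7, K) - 23*27 = 7*(1 + (-6)²) - 23*27 = 7*(1 + 36) - 621 = 7*37 - 621 = 259 - 621 = -362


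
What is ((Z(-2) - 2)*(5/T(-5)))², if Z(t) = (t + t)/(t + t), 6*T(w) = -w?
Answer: 36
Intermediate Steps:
T(w) = -w/6 (T(w) = (-w)/6 = -w/6)
Z(t) = 1 (Z(t) = (2*t)/((2*t)) = (2*t)*(1/(2*t)) = 1)
((Z(-2) - 2)*(5/T(-5)))² = ((1 - 2)*(5/((-⅙*(-5)))))² = (-5/⅚)² = (-5*6/5)² = (-1*6)² = (-6)² = 36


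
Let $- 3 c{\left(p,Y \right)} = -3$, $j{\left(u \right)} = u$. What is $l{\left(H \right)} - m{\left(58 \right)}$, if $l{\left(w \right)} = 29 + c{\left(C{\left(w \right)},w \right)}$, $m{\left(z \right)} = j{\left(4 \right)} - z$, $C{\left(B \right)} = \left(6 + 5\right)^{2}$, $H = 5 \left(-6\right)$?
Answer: $84$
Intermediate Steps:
$H = -30$
$C{\left(B \right)} = 121$ ($C{\left(B \right)} = 11^{2} = 121$)
$c{\left(p,Y \right)} = 1$ ($c{\left(p,Y \right)} = \left(- \frac{1}{3}\right) \left(-3\right) = 1$)
$m{\left(z \right)} = 4 - z$
$l{\left(w \right)} = 30$ ($l{\left(w \right)} = 29 + 1 = 30$)
$l{\left(H \right)} - m{\left(58 \right)} = 30 - \left(4 - 58\right) = 30 - -54 = 30 + 54 = 84$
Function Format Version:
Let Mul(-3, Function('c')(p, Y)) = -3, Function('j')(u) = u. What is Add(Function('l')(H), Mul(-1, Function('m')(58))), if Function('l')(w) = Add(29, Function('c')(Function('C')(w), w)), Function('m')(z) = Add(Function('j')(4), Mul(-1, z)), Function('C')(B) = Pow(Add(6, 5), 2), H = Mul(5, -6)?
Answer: 84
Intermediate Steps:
H = -30
Function('C')(B) = 121 (Function('C')(B) = Pow(11, 2) = 121)
Function('c')(p, Y) = 1 (Function('c')(p, Y) = Mul(Rational(-1, 3), -3) = 1)
Function('m')(z) = Add(4, Mul(-1, z))
Function('l')(w) = 30 (Function('l')(w) = Add(29, 1) = 30)
Add(Function('l')(H), Mul(-1, Function('m')(58))) = Add(30, Mul(-1, Add(4, Mul(-1, 58)))) = Add(30, Mul(-1, Add(4, -58))) = Add(30, Mul(-1, -54)) = Add(30, 54) = 84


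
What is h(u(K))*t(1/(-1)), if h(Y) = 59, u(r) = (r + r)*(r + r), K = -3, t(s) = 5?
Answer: 295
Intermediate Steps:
u(r) = 4*r² (u(r) = (2*r)*(2*r) = 4*r²)
h(u(K))*t(1/(-1)) = 59*5 = 295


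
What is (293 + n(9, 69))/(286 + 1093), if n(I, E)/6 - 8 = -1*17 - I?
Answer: 185/1379 ≈ 0.13416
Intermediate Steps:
n(I, E) = -54 - 6*I (n(I, E) = 48 + 6*(-1*17 - I) = 48 + 6*(-17 - I) = 48 + (-102 - 6*I) = -54 - 6*I)
(293 + n(9, 69))/(286 + 1093) = (293 + (-54 - 6*9))/(286 + 1093) = (293 + (-54 - 54))/1379 = (293 - 108)*(1/1379) = 185*(1/1379) = 185/1379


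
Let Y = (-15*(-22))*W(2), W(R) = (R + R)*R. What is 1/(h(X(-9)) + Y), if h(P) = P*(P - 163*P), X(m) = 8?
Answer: -1/7728 ≈ -0.00012940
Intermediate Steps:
W(R) = 2*R² (W(R) = (2*R)*R = 2*R²)
Y = 2640 (Y = (-15*(-22))*(2*2²) = 330*(2*4) = 330*8 = 2640)
h(P) = -162*P² (h(P) = P*(-162*P) = -162*P²)
1/(h(X(-9)) + Y) = 1/(-162*8² + 2640) = 1/(-162*64 + 2640) = 1/(-10368 + 2640) = 1/(-7728) = -1/7728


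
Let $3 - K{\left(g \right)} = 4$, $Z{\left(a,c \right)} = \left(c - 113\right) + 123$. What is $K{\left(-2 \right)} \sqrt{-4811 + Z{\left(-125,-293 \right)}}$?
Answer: $- 3 i \sqrt{566} \approx - 71.372 i$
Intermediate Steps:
$Z{\left(a,c \right)} = 10 + c$ ($Z{\left(a,c \right)} = \left(-113 + c\right) + 123 = 10 + c$)
$K{\left(g \right)} = -1$ ($K{\left(g \right)} = 3 - 4 = -1$)
$K{\left(-2 \right)} \sqrt{-4811 + Z{\left(-125,-293 \right)}} = - \sqrt{-4811 + \left(10 - 293\right)} = - \sqrt{-4811 - 283} = - \sqrt{-5094} = - 3 i \sqrt{566}$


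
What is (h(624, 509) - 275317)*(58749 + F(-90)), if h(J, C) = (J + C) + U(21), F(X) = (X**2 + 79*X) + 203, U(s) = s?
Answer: -16433878546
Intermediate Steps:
F(X) = 203 + X**2 + 79*X
h(J, C) = 21 + C + J (h(J, C) = (J + C) + 21 = (C + J) + 21 = 21 + C + J)
(h(624, 509) - 275317)*(58749 + F(-90)) = ((21 + 509 + 624) - 275317)*(58749 + (203 + (-90)**2 + 79*(-90))) = (1154 - 275317)*(58749 + (203 + 8100 - 7110)) = -274163*(58749 + 1193) = -274163*59942 = -16433878546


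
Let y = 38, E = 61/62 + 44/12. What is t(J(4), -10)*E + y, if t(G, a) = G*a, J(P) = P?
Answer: -13766/93 ≈ -148.02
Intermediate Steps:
E = 865/186 (E = 61*(1/62) + 44*(1/12) = 61/62 + 11/3 = 865/186 ≈ 4.6505)
t(J(4), -10)*E + y = (4*(-10))*(865/186) + 38 = -40*865/186 + 38 = -17300/93 + 38 = -13766/93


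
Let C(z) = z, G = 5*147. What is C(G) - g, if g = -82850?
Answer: 83585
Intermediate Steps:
G = 735
C(G) - g = 735 - 1*(-82850) = 735 + 82850 = 83585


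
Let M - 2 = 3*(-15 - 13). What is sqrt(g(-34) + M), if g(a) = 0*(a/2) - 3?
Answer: I*sqrt(85) ≈ 9.2195*I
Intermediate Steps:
M = -82 (M = 2 + 3*(-15 - 13) = 2 + 3*(-28) = 2 - 84 = -82)
g(a) = -3 (g(a) = 0*(a*(1/2)) - 3 = 0*(a/2) - 3 = 0 - 3 = -3)
sqrt(g(-34) + M) = sqrt(-3 - 82) = sqrt(-85) = I*sqrt(85)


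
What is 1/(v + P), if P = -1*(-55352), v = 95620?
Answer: 1/150972 ≈ 6.6237e-6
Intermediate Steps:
P = 55352
1/(v + P) = 1/(95620 + 55352) = 1/150972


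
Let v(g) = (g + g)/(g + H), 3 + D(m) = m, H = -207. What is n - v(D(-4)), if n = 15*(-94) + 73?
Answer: -143066/107 ≈ -1337.1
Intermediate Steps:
D(m) = -3 + m
v(g) = 2*g/(-207 + g) (v(g) = (g + g)/(g - 207) = (2*g)/(-207 + g) = 2*g/(-207 + g))
n = -1337 (n = -1410 + 73 = -1337)
n - v(D(-4)) = -1337 - 2*(-3 - 4)/(-207 + (-3 - 4)) = -1337 - 2*(-7)/(-207 - 7) = -1337 - 2*(-7)/(-214) = -1337 - 2*(-7)*(-1)/214 = -1337 - 1*7/107 = -1337 - 7/107 = -143066/107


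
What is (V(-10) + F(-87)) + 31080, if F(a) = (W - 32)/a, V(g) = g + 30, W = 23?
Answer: 901903/29 ≈ 31100.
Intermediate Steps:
V(g) = 30 + g
F(a) = -9/a (F(a) = (23 - 32)/a = -9/a)
(V(-10) + F(-87)) + 31080 = ((30 - 10) - 9/(-87)) + 31080 = (20 - 9*(-1/87)) + 31080 = (20 + 3/29) + 31080 = 583/29 + 31080 = 901903/29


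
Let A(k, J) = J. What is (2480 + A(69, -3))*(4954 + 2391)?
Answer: 18193565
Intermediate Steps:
(2480 + A(69, -3))*(4954 + 2391) = (2480 - 3)*(4954 + 2391) = 2477*7345 = 18193565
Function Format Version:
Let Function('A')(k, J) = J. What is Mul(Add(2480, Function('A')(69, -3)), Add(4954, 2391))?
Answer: 18193565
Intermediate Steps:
Mul(Add(2480, Function('A')(69, -3)), Add(4954, 2391)) = Mul(Add(2480, -3), Add(4954, 2391)) = Mul(2477, 7345) = 18193565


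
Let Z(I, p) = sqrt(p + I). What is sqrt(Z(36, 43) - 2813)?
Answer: sqrt(-2813 + sqrt(79)) ≈ 52.954*I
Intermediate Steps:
Z(I, p) = sqrt(I + p)
sqrt(Z(36, 43) - 2813) = sqrt(sqrt(36 + 43) - 2813) = sqrt(sqrt(79) - 2813) = sqrt(-2813 + sqrt(79))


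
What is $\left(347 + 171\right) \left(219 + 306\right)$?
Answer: $271950$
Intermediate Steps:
$\left(347 + 171\right) \left(219 + 306\right) = 518 \cdot 525 = 271950$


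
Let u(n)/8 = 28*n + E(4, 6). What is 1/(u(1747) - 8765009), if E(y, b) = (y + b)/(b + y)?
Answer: -1/8373673 ≈ -1.1942e-7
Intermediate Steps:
E(y, b) = 1 (E(y, b) = (b + y)/(b + y) = 1)
u(n) = 8 + 224*n (u(n) = 8*(28*n + 1) = 8*(1 + 28*n) = 8 + 224*n)
1/(u(1747) - 8765009) = 1/((8 + 224*1747) - 8765009) = 1/((8 + 391328) - 8765009) = 1/(391336 - 8765009) = 1/(-8373673) = -1/8373673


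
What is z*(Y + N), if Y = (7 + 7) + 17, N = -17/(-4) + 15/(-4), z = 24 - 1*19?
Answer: 315/2 ≈ 157.50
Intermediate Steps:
z = 5 (z = 24 - 19 = 5)
N = ½ (N = -17*(-¼) + 15*(-¼) = 17/4 - 15/4 = ½ ≈ 0.50000)
Y = 31 (Y = 14 + 17 = 31)
z*(Y + N) = 5*(31 + ½) = 5*(63/2) = 315/2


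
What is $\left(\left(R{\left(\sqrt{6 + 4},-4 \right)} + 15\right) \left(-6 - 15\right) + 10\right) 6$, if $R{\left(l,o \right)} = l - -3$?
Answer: $-2208 - 126 \sqrt{10} \approx -2606.4$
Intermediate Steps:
$R{\left(l,o \right)} = 3 + l$ ($R{\left(l,o \right)} = l + 3 = 3 + l$)
$\left(\left(R{\left(\sqrt{6 + 4},-4 \right)} + 15\right) \left(-6 - 15\right) + 10\right) 6 = \left(\left(\left(3 + \sqrt{6 + 4}\right) + 15\right) \left(-6 - 15\right) + 10\right) 6 = \left(\left(\left(3 + \sqrt{10}\right) + 15\right) \left(-21\right) + 10\right) 6 = \left(\left(18 + \sqrt{10}\right) \left(-21\right) + 10\right) 6 = \left(\left(-378 - 21 \sqrt{10}\right) + 10\right) 6 = \left(-368 - 21 \sqrt{10}\right) 6 = -2208 - 126 \sqrt{10}$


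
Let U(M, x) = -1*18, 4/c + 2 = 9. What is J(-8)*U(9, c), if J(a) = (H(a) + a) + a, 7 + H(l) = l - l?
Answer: 414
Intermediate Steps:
c = 4/7 (c = 4/(-2 + 9) = 4/7 ≈ 0.57143)
U(M, x) = -18
H(l) = -7 (H(l) = -7 + (l - l) = -7 + 0 = -7)
J(a) = -7 + 2*a (J(a) = (-7 + a) + a = -7 + 2*a)
J(-8)*U(9, c) = (-7 + 2*(-8))*(-18) = (-7 - 16)*(-18) = -23*(-18) = 414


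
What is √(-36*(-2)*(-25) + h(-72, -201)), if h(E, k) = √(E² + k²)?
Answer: √(-1800 + 3*√5065) ≈ 39.831*I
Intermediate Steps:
√(-36*(-2)*(-25) + h(-72, -201)) = √(-36*(-2)*(-25) + √((-72)² + (-201)²)) = √(72*(-25) + √(5184 + 40401)) = √(-1800 + √45585) = √(-1800 + 3*√5065)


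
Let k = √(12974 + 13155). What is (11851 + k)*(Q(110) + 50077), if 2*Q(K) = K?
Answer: 594114332 + 50132*√26129 ≈ 6.0222e+8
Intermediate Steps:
k = √26129 ≈ 161.64
Q(K) = K/2
(11851 + k)*(Q(110) + 50077) = (11851 + √26129)*((½)*110 + 50077) = (11851 + √26129)*(55 + 50077) = (11851 + √26129)*50132 = 594114332 + 50132*√26129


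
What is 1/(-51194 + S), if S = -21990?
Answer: -1/73184 ≈ -1.3664e-5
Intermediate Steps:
1/(-51194 + S) = 1/(-51194 - 21990) = 1/(-73184) = -1/73184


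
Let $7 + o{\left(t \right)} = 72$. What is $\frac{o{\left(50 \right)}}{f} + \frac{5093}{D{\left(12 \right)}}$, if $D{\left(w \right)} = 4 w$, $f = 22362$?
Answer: $\frac{6327377}{59632} \approx 106.11$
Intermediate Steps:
$o{\left(t \right)} = 65$ ($o{\left(t \right)} = -7 + 72 = 65$)
$\frac{o{\left(50 \right)}}{f} + \frac{5093}{D{\left(12 \right)}} = \frac{65}{22362} + \frac{5093}{4 \cdot 12} = 65 \cdot \frac{1}{22362} + \frac{5093}{48} = \frac{65}{22362} + 5093 \cdot \frac{1}{48} = \frac{65}{22362} + \frac{5093}{48} = \frac{6327377}{59632}$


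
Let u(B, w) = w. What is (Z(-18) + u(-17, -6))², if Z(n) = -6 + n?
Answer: 900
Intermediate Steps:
(Z(-18) + u(-17, -6))² = ((-6 - 18) - 6)² = (-24 - 6)² = (-30)² = 900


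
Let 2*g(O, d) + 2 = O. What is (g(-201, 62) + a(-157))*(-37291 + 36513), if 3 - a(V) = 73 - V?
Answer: 255573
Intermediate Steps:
g(O, d) = -1 + O/2
a(V) = -70 + V (a(V) = 3 - (73 - V) = 3 + (-73 + V) = -70 + V)
(g(-201, 62) + a(-157))*(-37291 + 36513) = ((-1 + (½)*(-201)) + (-70 - 157))*(-37291 + 36513) = ((-1 - 201/2) - 227)*(-778) = (-203/2 - 227)*(-778) = -657/2*(-778) = 255573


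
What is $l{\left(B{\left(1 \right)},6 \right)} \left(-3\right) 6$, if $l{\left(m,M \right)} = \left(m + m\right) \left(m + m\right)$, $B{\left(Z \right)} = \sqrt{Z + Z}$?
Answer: $-144$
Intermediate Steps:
$B{\left(Z \right)} = \sqrt{2} \sqrt{Z}$ ($B{\left(Z \right)} = \sqrt{2 Z} = \sqrt{2} \sqrt{Z}$)
$l{\left(m,M \right)} = 4 m^{2}$ ($l{\left(m,M \right)} = 2 m 2 m = 4 m^{2}$)
$l{\left(B{\left(1 \right)},6 \right)} \left(-3\right) 6 = 4 \left(\sqrt{2} \sqrt{1}\right)^{2} \left(-3\right) 6 = 4 \left(\sqrt{2} \cdot 1\right)^{2} \left(-3\right) 6 = 4 \left(\sqrt{2}\right)^{2} \left(-3\right) 6 = 4 \cdot 2 \left(-3\right) 6 = 8 \left(-3\right) 6 = \left(-24\right) 6 = -144$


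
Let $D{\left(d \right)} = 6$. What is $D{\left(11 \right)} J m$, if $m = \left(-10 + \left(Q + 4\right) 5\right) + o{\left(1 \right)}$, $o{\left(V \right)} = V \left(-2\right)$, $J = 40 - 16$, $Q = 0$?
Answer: $1152$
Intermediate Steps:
$J = 24$ ($J = 40 - 16 = 24$)
$o{\left(V \right)} = - 2 V$
$m = 8$ ($m = \left(-10 + \left(0 + 4\right) 5\right) - 2 = \left(-10 + 4 \cdot 5\right) - 2 = \left(-10 + 20\right) - 2 = 10 - 2 = 8$)
$D{\left(11 \right)} J m = 6 \cdot 24 \cdot 8 = 144 \cdot 8 = 1152$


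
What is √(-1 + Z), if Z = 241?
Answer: 4*√15 ≈ 15.492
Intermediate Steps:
√(-1 + Z) = √(-1 + 241) = √240 = 4*√15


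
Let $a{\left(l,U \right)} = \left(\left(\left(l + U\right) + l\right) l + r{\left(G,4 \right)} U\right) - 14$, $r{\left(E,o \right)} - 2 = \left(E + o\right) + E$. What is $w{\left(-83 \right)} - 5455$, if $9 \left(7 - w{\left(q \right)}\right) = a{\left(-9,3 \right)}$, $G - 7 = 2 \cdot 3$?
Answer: $- \frac{49249}{9} \approx -5472.1$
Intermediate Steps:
$G = 13$ ($G = 7 + 2 \cdot 3 = 7 + 6 = 13$)
$r{\left(E,o \right)} = 2 + o + 2 E$ ($r{\left(E,o \right)} = 2 + \left(\left(E + o\right) + E\right) = 2 + \left(o + 2 E\right) = 2 + o + 2 E$)
$a{\left(l,U \right)} = -14 + 32 U + l \left(U + 2 l\right)$ ($a{\left(l,U \right)} = \left(\left(\left(l + U\right) + l\right) l + \left(2 + 4 + 2 \cdot 13\right) U\right) - 14 = \left(\left(\left(U + l\right) + l\right) l + \left(2 + 4 + 26\right) U\right) - 14 = \left(\left(U + 2 l\right) l + 32 U\right) - 14 = \left(l \left(U + 2 l\right) + 32 U\right) - 14 = \left(32 U + l \left(U + 2 l\right)\right) - 14 = -14 + 32 U + l \left(U + 2 l\right)$)
$w{\left(q \right)} = - \frac{154}{9}$ ($w{\left(q \right)} = 7 - \frac{-14 + 2 \left(-9\right)^{2} + 32 \cdot 3 + 3 \left(-9\right)}{9} = 7 - \frac{-14 + 2 \cdot 81 + 96 - 27}{9} = 7 - \frac{-14 + 162 + 96 - 27}{9} = 7 - \frac{217}{9} = - \frac{154}{9}$)
$w{\left(-83 \right)} - 5455 = - \frac{154}{9} - 5455 = - \frac{49249}{9}$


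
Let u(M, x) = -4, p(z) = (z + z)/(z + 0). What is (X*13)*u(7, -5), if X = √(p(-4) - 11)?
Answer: -156*I ≈ -156.0*I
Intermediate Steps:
p(z) = 2 (p(z) = (2*z)/z = 2)
X = 3*I (X = √(2 - 11) = √(-9) = 3*I ≈ 3.0*I)
(X*13)*u(7, -5) = ((3*I)*13)*(-4) = (39*I)*(-4) = -156*I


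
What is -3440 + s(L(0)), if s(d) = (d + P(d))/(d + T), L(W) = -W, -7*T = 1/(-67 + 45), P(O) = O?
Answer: -3440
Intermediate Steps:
T = 1/154 (T = -1/(7*(-67 + 45)) = -⅐/(-22) = -⅐*(-1/22) = 1/154 ≈ 0.0064935)
s(d) = 2*d/(1/154 + d) (s(d) = (d + d)/(d + 1/154) = (2*d)/(1/154 + d) = 2*d/(1/154 + d))
-3440 + s(L(0)) = -3440 + 308*(-1*0)/(1 + 154*(-1*0)) = -3440 + 308*0/(1 + 154*0) = -3440 + 308*0/(1 + 0) = -3440 + 308*0/1 = -3440 + 308*0*1 = -3440 + 0 = -3440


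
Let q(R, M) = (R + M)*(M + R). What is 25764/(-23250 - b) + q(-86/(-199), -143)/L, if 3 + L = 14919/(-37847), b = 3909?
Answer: -91943452187741537/15351306265460 ≈ -5989.3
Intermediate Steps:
q(R, M) = (M + R)**2 (q(R, M) = (M + R)*(M + R) = (M + R)**2)
L = -128460/37847 (L = -3 + 14919/(-37847) = -3 + 14919*(-1/37847) = -3 - 14919/37847 = -128460/37847 ≈ -3.3942)
25764/(-23250 - b) + q(-86/(-199), -143)/L = 25764/(-23250 - 1*3909) + (-143 - 86/(-199))**2/(-128460/37847) = 25764/(-23250 - 3909) + (-143 - 86*(-1/199))**2*(-37847/128460) = 25764/(-27159) + (-143 + 86/199)**2*(-37847/128460) = 25764*(-1/27159) + (-28371/199)**2*(-37847/128460) = -8588/9053 + (804913641/39601)*(-37847/128460) = -8588/9053 - 10154522190309/1695714820 = -91943452187741537/15351306265460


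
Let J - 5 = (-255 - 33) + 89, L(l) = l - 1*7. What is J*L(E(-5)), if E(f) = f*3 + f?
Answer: 5238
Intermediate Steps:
E(f) = 4*f (E(f) = 3*f + f = 4*f)
L(l) = -7 + l (L(l) = l - 7 = -7 + l)
J = -194 (J = 5 + ((-255 - 33) + 89) = 5 + (-288 + 89) = 5 - 199 = -194)
J*L(E(-5)) = -194*(-7 + 4*(-5)) = -194*(-7 - 20) = -194*(-27) = 5238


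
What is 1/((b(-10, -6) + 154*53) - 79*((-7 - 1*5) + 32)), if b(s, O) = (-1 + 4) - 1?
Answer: 1/6584 ≈ 0.00015188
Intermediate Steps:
b(s, O) = 2 (b(s, O) = 3 - 1 = 2)
1/((b(-10, -6) + 154*53) - 79*((-7 - 1*5) + 32)) = 1/((2 + 154*53) - 79*((-7 - 1*5) + 32)) = 1/((2 + 8162) - 79*((-7 - 5) + 32)) = 1/(8164 - 79*(-12 + 32)) = 1/(8164 - 79*20) = 1/(8164 - 1580) = 1/6584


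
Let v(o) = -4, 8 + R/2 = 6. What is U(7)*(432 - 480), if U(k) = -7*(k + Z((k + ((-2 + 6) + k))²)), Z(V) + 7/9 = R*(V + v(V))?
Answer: -1283968/3 ≈ -4.2799e+5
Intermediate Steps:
R = -4 (R = -16 + 2*6 = -16 + 12 = -4)
Z(V) = 137/9 - 4*V (Z(V) = -7/9 - 4*(V - 4) = -7/9 - 4*(-4 + V) = -7/9 + (16 - 4*V) = 137/9 - 4*V)
U(k) = -959/9 - 7*k + 28*(4 + 2*k)² (U(k) = -7*(k + (137/9 - 4*(k + ((-2 + 6) + k))²)) = -7*(k + (137/9 - 4*(k + (4 + k))²)) = -7*(k + (137/9 - 4*(4 + 2*k)²)) = -7*(137/9 + k - 4*(4 + 2*k)²) = -959/9 - 7*k + 28*(4 + 2*k)²)
U(7)*(432 - 480) = (3073/9 + 112*7² + 441*7)*(432 - 480) = (3073/9 + 112*49 + 3087)*(-48) = (3073/9 + 5488 + 3087)*(-48) = (80248/9)*(-48) = -1283968/3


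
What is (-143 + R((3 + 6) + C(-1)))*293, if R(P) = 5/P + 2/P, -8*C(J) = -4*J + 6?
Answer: -1290665/31 ≈ -41634.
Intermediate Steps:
C(J) = -¾ + J/2 (C(J) = -(-4*J + 6)/8 = -(6 - 4*J)/8 = -¾ + J/2)
R(P) = 7/P
(-143 + R((3 + 6) + C(-1)))*293 = (-143 + 7/((3 + 6) + (-¾ + (½)*(-1))))*293 = (-143 + 7/(9 + (-¾ - ½)))*293 = (-143 + 7/(9 - 5/4))*293 = (-143 + 7/(31/4))*293 = (-143 + 7*(4/31))*293 = (-143 + 28/31)*293 = -4405/31*293 = -1290665/31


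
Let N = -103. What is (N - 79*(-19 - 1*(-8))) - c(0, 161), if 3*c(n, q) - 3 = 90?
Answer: 735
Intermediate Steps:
c(n, q) = 31 (c(n, q) = 1 + (⅓)*90 = 1 + 30 = 31)
(N - 79*(-19 - 1*(-8))) - c(0, 161) = (-103 - 79*(-19 - 1*(-8))) - 1*31 = (-103 - 79*(-19 + 8)) - 31 = (-103 - 79*(-11)) - 31 = (-103 + 869) - 31 = 766 - 31 = 735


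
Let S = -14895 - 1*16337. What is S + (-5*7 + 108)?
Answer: -31159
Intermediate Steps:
S = -31232 (S = -14895 - 16337 = -31232)
S + (-5*7 + 108) = -31232 + (-5*7 + 108) = -31232 + (-35 + 108) = -31232 + 73 = -31159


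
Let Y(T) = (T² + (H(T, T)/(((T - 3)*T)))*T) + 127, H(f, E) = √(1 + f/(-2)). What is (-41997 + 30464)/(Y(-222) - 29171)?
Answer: -738580528125/1296182249993 - 2594925*√7/5184728999972 ≈ -0.56981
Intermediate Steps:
H(f, E) = √(1 - f/2) (H(f, E) = √(1 + f*(-½)) = √(1 - f/2))
Y(T) = 127 + T² + √(4 - 2*T)/(2*(-3 + T)) (Y(T) = (T² + ((√(4 - 2*T)/2)/(((T - 3)*T)))*T) + 127 = (T² + ((√(4 - 2*T)/2)/(((-3 + T)*T)))*T) + 127 = (T² + ((√(4 - 2*T)/2)/((T*(-3 + T))))*T) + 127 = (T² + ((√(4 - 2*T)/2)*(1/(T*(-3 + T))))*T) + 127 = (T² + (√(4 - 2*T)/(2*T*(-3 + T)))*T) + 127 = (T² + √(4 - 2*T)/(2*(-3 + T))) + 127 = 127 + T² + √(4 - 2*T)/(2*(-3 + T)))
(-41997 + 30464)/(Y(-222) - 29171) = (-41997 + 30464)/((-381 + (-222)³ + √(4 - 2*(-222))/2 - 3*(-222)² + 127*(-222))/(-3 - 222) - 29171) = -11533/((-381 - 10941048 + √(4 + 444)/2 - 3*49284 - 28194)/(-225) - 29171) = -11533/(-(-381 - 10941048 + √448/2 - 147852 - 28194)/225 - 29171) = -11533/(-(-381 - 10941048 + (8*√7)/2 - 147852 - 28194)/225 - 29171) = -11533/(-(-381 - 10941048 + 4*√7 - 147852 - 28194)/225 - 29171) = -11533/(-(-11117475 + 4*√7)/225 - 29171) = -11533/((49411 - 4*√7/225) - 29171) = -11533/(20240 - 4*√7/225)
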